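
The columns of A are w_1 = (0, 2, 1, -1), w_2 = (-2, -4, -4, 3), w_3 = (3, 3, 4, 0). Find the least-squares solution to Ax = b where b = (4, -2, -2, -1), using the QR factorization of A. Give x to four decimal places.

w_1 = (0, 2, 1, -1); ‖w_1‖ = 2.4495, so e_1 = (0.0000, 0.8165, 0.4082, -0.4082).
e_1·w_2 = 0.0000·(-2) + 0.8165·(-4) + 0.4082·(-4) + (-0.4082)·3 = -6.1237.
u_2 = w_2 + 6.1237·e_1 = (-2.0000, 1.0000, -1.5000, 0.5000).
‖u_2‖ = 2.7386, so e_2 = (-0.7303, 0.3651, -0.5477, 0.1826).
e_1·w_3 = 0.0000·3 + 0.8165·3 + 0.4082·4 + (-0.4082)·0 = 4.0825; e_2·w_3 = (-0.7303)·3 + 0.3651·3 + (-0.5477)·4 + 0.1826·0 = -3.2863.
u_3 = w_3 − 4.0825·e_1 + 3.2863·e_2 = (0.6000, 0.8667, 0.5333, 2.2667).
‖u_3‖ = 2.5560, so e_3 = (0.2347, 0.3391, 0.2087, 0.8868).
Qᵀb = (-2.0412, -2.7386, -1.0433).
Back-substitute: x_3 = -1.0433/2.5560 = -0.4082.
x_2 = (-2.7386 + 3.2863·(-0.4082))/2.7386 = -1.4898.
x_1 = (-2.0412 + 6.1237·(-1.4898) − 4.0825·(-0.4082))/2.4495 = -3.8776.

x = (-3.8776, -1.4898, -0.4082)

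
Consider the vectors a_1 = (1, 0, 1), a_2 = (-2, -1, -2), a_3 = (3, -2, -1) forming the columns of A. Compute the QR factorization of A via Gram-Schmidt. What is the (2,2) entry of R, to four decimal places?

r_{22} = 1.0000

a_1 = (1, 0, 1); ‖a_1‖ = 1.4142, so e_1 = (0.7071, 0.0000, 0.7071).
e_1·a_2 = 0.7071·(-2) + 0.0000·(-1) + 0.7071·(-2) = -2.8284.
u_2 = a_2 + 2.8284·e_1 = (0.0000, -1.0000, 0.0000).
r_{22} = ‖u_2‖ = 1.0000.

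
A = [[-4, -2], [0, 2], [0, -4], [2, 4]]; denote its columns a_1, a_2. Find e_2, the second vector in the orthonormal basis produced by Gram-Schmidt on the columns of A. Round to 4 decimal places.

a_1 = (-4, 0, 0, 2); ‖a_1‖ = 4.4721, so e_1 = (-0.8944, 0.0000, 0.0000, 0.4472).
e_1·a_2 = (-0.8944)·(-2) + 0.0000·2 + 0.0000·(-4) + 0.4472·4 = 3.5777.
u_2 = a_2 − 3.5777·e_1 = (1.2000, 2.0000, -4.0000, 2.4000).
‖u_2‖ = 5.2154, so e_2 = (0.2301, 0.3835, -0.7670, 0.4602).

e_2 = (0.2301, 0.3835, -0.7670, 0.4602)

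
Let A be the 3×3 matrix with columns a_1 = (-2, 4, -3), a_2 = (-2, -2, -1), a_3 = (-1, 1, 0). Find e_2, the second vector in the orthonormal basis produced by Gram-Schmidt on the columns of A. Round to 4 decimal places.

a_1 = (-2, 4, -3); ‖a_1‖ = 5.3852, so e_1 = (-0.3714, 0.7428, -0.5571).
e_1·a_2 = (-0.3714)·(-2) + 0.7428·(-2) + (-0.5571)·(-1) = -0.1857.
u_2 = a_2 + 0.1857·e_1 = (-2.0690, -1.8621, -1.1034).
‖u_2‖ = 2.9942, so e_2 = (-0.6910, -0.6219, -0.3685).

e_2 = (-0.6910, -0.6219, -0.3685)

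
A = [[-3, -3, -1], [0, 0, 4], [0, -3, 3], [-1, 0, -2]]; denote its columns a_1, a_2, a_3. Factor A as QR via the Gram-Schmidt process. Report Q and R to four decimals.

a_1 = (-3, 0, 0, -1); ‖a_1‖ = 3.1623, so e_1 = (-0.9487, 0.0000, 0.0000, -0.3162).
e_1·a_2 = (-0.9487)·(-3) + 0.0000·0 + 0.0000·(-3) + (-0.3162)·0 = 2.8460.
u_2 = a_2 − 2.8460·e_1 = (-0.3000, 0.0000, -3.0000, 0.9000).
‖u_2‖ = 3.1464, so e_2 = (-0.0953, 0.0000, -0.9535, 0.2860).
e_1·a_3 = (-0.9487)·(-1) + 0.0000·4 + 0.0000·3 + (-0.3162)·(-2) = 1.5811; e_2·a_3 = (-0.0953)·(-1) + 0.0000·4 + (-0.9535)·3 + 0.2860·(-2) = -3.3371.
u_3 = a_3 − 1.5811·e_1 + 3.3371·e_2 = (0.1818, 4.0000, -0.1818, -0.5455).
‖u_3‖ = 4.0452, so e_3 = (0.0449, 0.9888, -0.0449, -0.1348).

Q = [[-0.9487, -0.0953, 0.0449], [0.0000, 0.0000, 0.9888], [0.0000, -0.9535, -0.0449], [-0.3162, 0.2860, -0.1348]], R = [[3.1623, 2.8460, 1.5811], [0.0000, 3.1464, -3.3371], [0.0000, 0.0000, 4.0452]]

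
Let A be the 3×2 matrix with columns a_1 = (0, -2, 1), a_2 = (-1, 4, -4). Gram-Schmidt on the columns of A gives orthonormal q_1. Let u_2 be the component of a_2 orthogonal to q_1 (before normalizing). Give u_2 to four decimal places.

u_2 = (-1.0000, -0.8000, -1.6000)

q_1 = a_1/‖a_1‖ = (0, -2, 1)/2.2361 = (0.0000, -0.8944, 0.4472).
r_{12} = q_1·a_2 = -5.3666.
u_2 = a_2 + 5.3666·q_1 = (-1.0000, -0.8000, -1.6000).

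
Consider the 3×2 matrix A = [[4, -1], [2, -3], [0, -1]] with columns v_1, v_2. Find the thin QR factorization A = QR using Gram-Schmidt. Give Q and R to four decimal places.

Q = [[0.8944, 0.4082], [0.4472, -0.8165], [0.0000, -0.4082]], R = [[4.4721, -2.2361], [0.0000, 2.4495]]

q_1 = v_1/‖v_1‖ = (4, 2, 0)/4.4721 = (0.8944, 0.4472, 0.0000).
r_{12} = q_1·v_2 = -2.2361.
u_2 = v_2 + 2.2361·q_1 = (1.0000, -2.0000, -1.0000).
‖u_2‖ = 2.4495, so q_2 = (0.4082, -0.8165, -0.4082).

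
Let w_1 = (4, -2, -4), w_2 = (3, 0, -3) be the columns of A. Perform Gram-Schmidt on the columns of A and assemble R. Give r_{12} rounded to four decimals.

r_{12} = 4.0000

w_1 = (4, -2, -4); ‖w_1‖ = 6.0000, so q_1 = (0.6667, -0.3333, -0.6667).
r_{12} = q_1·w_2 = 4.0000.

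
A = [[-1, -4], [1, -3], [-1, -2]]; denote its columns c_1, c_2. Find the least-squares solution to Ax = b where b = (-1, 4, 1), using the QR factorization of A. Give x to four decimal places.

c_1 = (-1, 1, -1); ‖c_1‖ = 1.7321, so q_1 = (-0.5774, 0.5774, -0.5774).
q_1·c_2 = (-0.5774)·(-4) + 0.5774·(-3) + (-0.5774)·(-2) = 1.7321.
u_2 = c_2 − 1.7321·q_1 = (-3.0000, -4.0000, -1.0000).
‖u_2‖ = 5.0990, so q_2 = (-0.5883, -0.7845, -0.1961).
Qᵀb = (2.3094, -2.7456).
Back-substitute: x_2 = -2.7456/5.0990 = -0.5385.
x_1 = (2.3094 − 1.7321·(-0.5385))/1.7321 = 1.8718.

x = (1.8718, -0.5385)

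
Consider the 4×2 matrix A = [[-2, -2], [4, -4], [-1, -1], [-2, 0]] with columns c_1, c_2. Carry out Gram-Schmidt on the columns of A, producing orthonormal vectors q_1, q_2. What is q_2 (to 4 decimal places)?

q_2 = (-0.7164, -0.5572, -0.3582, -0.2189)

c_1 = (-2, 4, -1, -2); ‖c_1‖ = 5.0000, so q_1 = (-0.4000, 0.8000, -0.2000, -0.4000).
q_1·c_2 = (-0.4000)·(-2) + 0.8000·(-4) + (-0.2000)·(-1) + (-0.4000)·0 = -2.2000.
u_2 = c_2 + 2.2000·q_1 = (-2.8800, -2.2400, -1.4400, -0.8800).
‖u_2‖ = 4.0200, so q_2 = (-0.7164, -0.5572, -0.3582, -0.2189).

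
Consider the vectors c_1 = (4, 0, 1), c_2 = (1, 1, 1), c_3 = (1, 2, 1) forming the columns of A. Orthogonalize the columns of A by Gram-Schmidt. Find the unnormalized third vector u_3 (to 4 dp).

c_1 = (4, 0, 1); ‖c_1‖ = 4.1231, so q_1 = (0.9701, 0.0000, 0.2425).
q_1·c_2 = 0.9701·1 + 0.0000·1 + 0.2425·1 = 1.2127.
u_2 = c_2 − 1.2127·q_1 = (-0.1765, 1.0000, 0.7059).
‖u_2‖ = 1.2367, so q_2 = (-0.1427, 0.8086, 0.5708).
q_1·c_3 = 0.9701·1 + 0.0000·2 + 0.2425·1 = 1.2127; q_2·c_3 = (-0.1427)·1 + 0.8086·2 + 0.5708·1 = 2.0453.
u_3 = c_3 − 1.2127·q_1 − 2.0453·q_2 = (0.1154, 0.3462, -0.4615).

u_3 = (0.1154, 0.3462, -0.4615)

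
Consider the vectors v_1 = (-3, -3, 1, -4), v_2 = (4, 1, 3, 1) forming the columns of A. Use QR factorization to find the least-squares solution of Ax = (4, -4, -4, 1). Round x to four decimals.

v_1 = (-3, -3, 1, -4); ‖v_1‖ = 5.9161, so e_1 = (-0.5071, -0.5071, 0.1690, -0.6761).
e_1·v_2 = (-0.5071)·4 + (-0.5071)·1 + 0.1690·3 + (-0.6761)·1 = -2.7045.
u_2 = v_2 + 2.7045·e_1 = (2.6286, -0.3714, 3.4571, -0.8286).
‖u_2‖ = 4.4369, so e_2 = (0.5924, -0.0837, 0.7792, -0.1867).
Qᵀb = (-1.3522, -0.5989).
Back-substitute: x_2 = -0.5989/4.4369 = -0.1350.
x_1 = (-1.3522 + 2.7045·(-0.1350))/5.9161 = -0.2903.

x = (-0.2903, -0.1350)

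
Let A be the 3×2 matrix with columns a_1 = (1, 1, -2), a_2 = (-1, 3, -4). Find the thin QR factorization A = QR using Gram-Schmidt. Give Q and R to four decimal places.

a_1 = (1, 1, -2); ‖a_1‖ = 2.4495, so e_1 = (0.4082, 0.4082, -0.8165).
e_1·a_2 = 0.4082·(-1) + 0.4082·3 + (-0.8165)·(-4) = 4.0825.
u_2 = a_2 − 4.0825·e_1 = (-2.6667, 1.3333, -0.6667).
‖u_2‖ = 3.0551, so e_2 = (-0.8729, 0.4364, -0.2182).

Q = [[0.4082, -0.8729], [0.4082, 0.4364], [-0.8165, -0.2182]], R = [[2.4495, 4.0825], [0.0000, 3.0551]]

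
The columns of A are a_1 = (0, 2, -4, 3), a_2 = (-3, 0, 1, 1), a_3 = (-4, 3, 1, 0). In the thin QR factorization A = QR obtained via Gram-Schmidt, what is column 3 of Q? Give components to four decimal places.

q_3 = (-0.1324, 0.8668, 0.0775, -0.4746)

q_1 = a_1/‖a_1‖ = (0, 2, -4, 3)/5.3852 = (0.0000, 0.3714, -0.7428, 0.5571).
r_{12} = q_1·a_2 = -0.1857.
u_2 = a_2 + 0.1857·q_1 = (-3.0000, 0.0690, 0.8621, 1.1034).
‖u_2‖ = 3.3114, so q_2 = (-0.9060, 0.0208, 0.2603, 0.3332).
r_{13} = q_1·a_3 = 0.3714; r_{23} = q_2·a_3 = 3.9466.
u_3 = a_3 − 0.3714·q_1 − 3.9466·q_2 = (-0.4245, 2.7799, 0.2484, -1.5220).
‖u_3‖ = 3.2072, so q_3 = (-0.1324, 0.8668, 0.0775, -0.4746).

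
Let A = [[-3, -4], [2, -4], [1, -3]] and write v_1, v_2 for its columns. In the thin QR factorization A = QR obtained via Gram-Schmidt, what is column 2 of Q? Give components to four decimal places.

q_2 = (-0.5917, -0.6476, -0.4801)

v_1 = (-3, 2, 1); ‖v_1‖ = 3.7417, so q_1 = (-0.8018, 0.5345, 0.2673).
q_1·v_2 = (-0.8018)·(-4) + 0.5345·(-4) + 0.2673·(-3) = 0.2673.
u_2 = v_2 − 0.2673·q_1 = (-3.7857, -4.1429, -3.0714).
‖u_2‖ = 6.3975, so q_2 = (-0.5917, -0.6476, -0.4801).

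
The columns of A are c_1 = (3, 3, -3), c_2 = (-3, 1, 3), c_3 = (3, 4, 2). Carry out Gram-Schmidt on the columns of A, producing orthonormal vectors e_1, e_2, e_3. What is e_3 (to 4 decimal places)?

e_1 = c_1/‖c_1‖ = (3, 3, -3)/5.1962 = (0.5774, 0.5774, -0.5774).
r_{12} = e_1·c_2 = -2.8868.
u_2 = c_2 + 2.8868·e_1 = (-1.3333, 2.6667, 1.3333).
‖u_2‖ = 3.2660, so e_2 = (-0.4082, 0.8165, 0.4082).
r_{13} = e_1·c_3 = 2.8868; r_{23} = e_2·c_3 = 2.8577.
u_3 = c_3 − 2.8868·e_1 − 2.8577·e_2 = (2.5000, 0.0000, 2.5000).
‖u_3‖ = 3.5355, so e_3 = (0.7071, 0.0000, 0.7071).

e_3 = (0.7071, 0.0000, 0.7071)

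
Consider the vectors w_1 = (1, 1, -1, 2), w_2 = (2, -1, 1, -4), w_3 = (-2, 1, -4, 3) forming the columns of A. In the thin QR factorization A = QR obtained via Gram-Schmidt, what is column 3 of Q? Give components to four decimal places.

q_3 = (-0.2163, -0.0541, -0.9193, -0.3244)

q_1 = w_1/‖w_1‖ = (1, 1, -1, 2)/2.6458 = (0.3780, 0.3780, -0.3780, 0.7559).
r_{12} = q_1·w_2 = -3.0237.
u_2 = w_2 + 3.0237·q_1 = (3.1429, 0.1429, -0.1429, -1.7143).
‖u_2‖ = 3.5857, so q_2 = (0.8765, 0.0398, -0.0398, -0.4781).
r_{13} = q_1·w_3 = 3.4017; r_{23} = q_2·w_3 = -2.9881.
u_3 = w_3 − 3.4017·q_1 + 2.9881·q_2 = (-0.6667, -0.1667, -2.8333, -1.0000).
‖u_3‖ = 3.0822, so q_3 = (-0.2163, -0.0541, -0.9193, -0.3244).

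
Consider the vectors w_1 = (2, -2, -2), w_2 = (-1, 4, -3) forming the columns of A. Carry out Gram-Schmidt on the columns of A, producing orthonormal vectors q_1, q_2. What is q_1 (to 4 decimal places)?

q_1 = w_1/‖w_1‖ = (2, -2, -2)/3.4641 = (0.5774, -0.5774, -0.5774).

q_1 = (0.5774, -0.5774, -0.5774)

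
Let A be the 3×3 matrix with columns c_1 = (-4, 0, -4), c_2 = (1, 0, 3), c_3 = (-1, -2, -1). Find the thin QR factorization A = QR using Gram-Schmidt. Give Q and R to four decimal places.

e_1 = c_1/‖c_1‖ = (-4, 0, -4)/5.6569 = (-0.7071, 0.0000, -0.7071).
r_{12} = e_1·c_2 = -2.8284.
u_2 = c_2 + 2.8284·e_1 = (-1.0000, 0.0000, 1.0000).
‖u_2‖ = 1.4142, so e_2 = (-0.7071, 0.0000, 0.7071).
r_{13} = e_1·c_3 = 1.4142; r_{23} = e_2·c_3 = 0.0000.
u_3 = c_3 − 1.4142·e_1 + 0.0000·e_2 = (0.0000, -2.0000, 0.0000).
‖u_3‖ = 2.0000, so e_3 = (0.0000, -1.0000, 0.0000).

Q = [[-0.7071, -0.7071, 0.0000], [0.0000, 0.0000, -1.0000], [-0.7071, 0.7071, 0.0000]], R = [[5.6569, -2.8284, 1.4142], [0.0000, 1.4142, 0.0000], [0.0000, 0.0000, 2.0000]]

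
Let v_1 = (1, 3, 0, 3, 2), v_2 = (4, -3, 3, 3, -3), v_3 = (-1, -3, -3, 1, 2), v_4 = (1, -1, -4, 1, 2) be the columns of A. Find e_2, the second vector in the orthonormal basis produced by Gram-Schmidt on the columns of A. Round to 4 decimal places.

e_2 = (0.5677, -0.3805, 0.4167, 0.4530, -0.3926)

v_1 = (1, 3, 0, 3, 2); ‖v_1‖ = 4.7958, so e_1 = (0.2085, 0.6255, 0.0000, 0.6255, 0.4170).
e_1·v_2 = 0.2085·4 + 0.6255·(-3) + 0.0000·3 + 0.6255·3 + 0.4170·(-3) = -0.4170.
u_2 = v_2 + 0.4170·e_1 = (4.0870, -2.7391, 3.0000, 3.2609, -2.8261).
‖u_2‖ = 7.1990, so e_2 = (0.5677, -0.3805, 0.4167, 0.4530, -0.3926).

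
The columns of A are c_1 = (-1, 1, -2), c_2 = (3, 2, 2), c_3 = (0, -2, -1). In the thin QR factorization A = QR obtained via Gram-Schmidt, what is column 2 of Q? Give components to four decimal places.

e_2 = (0.6048, 0.7909, 0.0930)

c_1 = (-1, 1, -2); ‖c_1‖ = 2.4495, so e_1 = (-0.4082, 0.4082, -0.8165).
e_1·c_2 = (-0.4082)·3 + 0.4082·2 + (-0.8165)·2 = -2.0412.
u_2 = c_2 + 2.0412·e_1 = (2.1667, 2.8333, 0.3333).
‖u_2‖ = 3.5824, so e_2 = (0.6048, 0.7909, 0.0930).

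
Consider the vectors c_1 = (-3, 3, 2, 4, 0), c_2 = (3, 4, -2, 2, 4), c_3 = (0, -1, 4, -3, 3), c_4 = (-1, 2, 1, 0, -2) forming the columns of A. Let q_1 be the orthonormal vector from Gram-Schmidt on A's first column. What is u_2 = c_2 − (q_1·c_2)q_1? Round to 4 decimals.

u_2 = (3.5526, 3.4474, -2.3684, 1.2632, 4.0000)

q_1 = c_1/‖c_1‖ = (-3, 3, 2, 4, 0)/6.1644 = (-0.4867, 0.4867, 0.3244, 0.6489, 0.0000).
r_{12} = q_1·c_2 = 1.1355.
u_2 = c_2 − 1.1355·q_1 = (3.5526, 3.4474, -2.3684, 1.2632, 4.0000).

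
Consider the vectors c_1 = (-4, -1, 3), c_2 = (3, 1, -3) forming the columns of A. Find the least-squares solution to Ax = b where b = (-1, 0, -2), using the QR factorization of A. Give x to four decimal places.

e_1 = c_1/‖c_1‖ = (-4, -1, 3)/5.0990 = (-0.7845, -0.1961, 0.5883).
r_{12} = e_1·c_2 = -4.3146.
u_2 = c_2 + 4.3146·e_1 = (-0.3846, 0.1538, -0.4615).
‖u_2‖ = 0.6202, so e_2 = (-0.6202, 0.2481, -0.7442).
Qᵀb = (-0.3922, 2.1086).
Back-substitute: x_2 = 2.1086/0.6202 = 3.4000.
x_1 = (-0.3922 + 4.3146·3.4000)/5.0990 = 2.8000.

x = (2.8000, 3.4000)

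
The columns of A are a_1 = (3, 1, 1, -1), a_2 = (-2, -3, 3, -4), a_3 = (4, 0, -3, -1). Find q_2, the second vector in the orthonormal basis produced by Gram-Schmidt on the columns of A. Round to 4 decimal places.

a_1 = (3, 1, 1, -1); ‖a_1‖ = 3.4641, so q_1 = (0.8660, 0.2887, 0.2887, -0.2887).
q_1·a_2 = 0.8660·(-2) + 0.2887·(-3) + 0.2887·3 + (-0.2887)·(-4) = -0.5774.
u_2 = a_2 + 0.5774·q_1 = (-1.5000, -2.8333, 3.1667, -4.1667).
‖u_2‖ = 6.1373, so q_2 = (-0.2444, -0.4617, 0.5160, -0.6789).

q_2 = (-0.2444, -0.4617, 0.5160, -0.6789)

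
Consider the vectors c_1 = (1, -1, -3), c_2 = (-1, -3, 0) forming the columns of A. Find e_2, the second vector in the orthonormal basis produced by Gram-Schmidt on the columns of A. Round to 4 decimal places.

e_2 = (-0.3807, -0.9078, 0.1757)

e_1 = c_1/‖c_1‖ = (1, -1, -3)/3.3166 = (0.3015, -0.3015, -0.9045).
r_{12} = e_1·c_2 = 0.6030.
u_2 = c_2 − 0.6030·e_1 = (-1.1818, -2.8182, 0.5455).
‖u_2‖ = 3.1042, so e_2 = (-0.3807, -0.9078, 0.1757).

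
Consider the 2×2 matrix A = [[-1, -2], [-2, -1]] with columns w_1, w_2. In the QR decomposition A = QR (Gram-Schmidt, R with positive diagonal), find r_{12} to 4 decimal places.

w_1 = (-1, -2); ‖w_1‖ = 2.2361, so e_1 = (-0.4472, -0.8944).
r_{12} = e_1·w_2 = 1.7889.

r_{12} = 1.7889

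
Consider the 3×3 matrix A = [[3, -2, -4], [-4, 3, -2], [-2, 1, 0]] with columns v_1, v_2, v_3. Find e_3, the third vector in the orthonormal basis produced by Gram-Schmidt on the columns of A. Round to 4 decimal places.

e_3 = (-0.8165, -0.4082, -0.4082)

v_1 = (3, -4, -2); ‖v_1‖ = 5.3852, so e_1 = (0.5571, -0.7428, -0.3714).
e_1·v_2 = 0.5571·(-2) + (-0.7428)·3 + (-0.3714)·1 = -3.7139.
u_2 = v_2 + 3.7139·e_1 = (0.0690, 0.2414, -0.3793).
‖u_2‖ = 0.4549, so e_2 = (0.1516, 0.5307, -0.8339).
e_1·v_3 = 0.5571·(-4) + (-0.7428)·(-2) + (-0.3714)·0 = -0.7428; e_2·v_3 = 0.1516·(-4) + 0.5307·(-2) + (-0.8339)·0 = -1.6678.
u_3 = v_3 + 0.7428·e_1 + 1.6678·e_2 = (-3.3333, -1.6667, -1.6667).
‖u_3‖ = 4.0825, so e_3 = (-0.8165, -0.4082, -0.4082).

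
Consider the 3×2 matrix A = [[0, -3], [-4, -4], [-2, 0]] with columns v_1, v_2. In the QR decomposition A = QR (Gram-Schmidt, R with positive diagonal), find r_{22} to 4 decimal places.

r_{22} = 3.4928

v_1 = (0, -4, -2); ‖v_1‖ = 4.4721, so q_1 = (0.0000, -0.8944, -0.4472).
q_1·v_2 = 0.0000·(-3) + (-0.8944)·(-4) + (-0.4472)·0 = 3.5777.
u_2 = v_2 − 3.5777·q_1 = (-3.0000, -0.8000, 1.6000).
r_{22} = ‖u_2‖ = 3.4928.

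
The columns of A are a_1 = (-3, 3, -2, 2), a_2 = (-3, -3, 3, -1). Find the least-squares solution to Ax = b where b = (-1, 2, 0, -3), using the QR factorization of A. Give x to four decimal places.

a_1 = (-3, 3, -2, 2); ‖a_1‖ = 5.0990, so e_1 = (-0.5883, 0.5883, -0.3922, 0.3922).
e_1·a_2 = (-0.5883)·(-3) + 0.5883·(-3) + (-0.3922)·3 + 0.3922·(-1) = -1.5689.
u_2 = a_2 + 1.5689·e_1 = (-3.9231, -2.0769, 2.3846, -0.3846).
‖u_2‖ = 5.0536, so e_2 = (-0.7763, -0.4110, 0.4719, -0.0761).
Qᵀb = (0.5883, 0.1827).
Back-substitute: x_2 = 0.1827/5.0536 = 0.0361.
x_1 = (0.5883 + 1.5689·0.0361)/5.0990 = 0.1265.

x = (0.1265, 0.0361)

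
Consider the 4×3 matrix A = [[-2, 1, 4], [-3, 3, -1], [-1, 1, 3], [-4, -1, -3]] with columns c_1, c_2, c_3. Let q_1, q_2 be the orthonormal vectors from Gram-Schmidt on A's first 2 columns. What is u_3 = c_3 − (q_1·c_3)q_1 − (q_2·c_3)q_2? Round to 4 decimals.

u_3 = (3.8851, -2.3986, 2.5338, -0.7770)

c_1 = (-2, -3, -1, -4); ‖c_1‖ = 5.4772, so q_1 = (-0.3651, -0.5477, -0.1826, -0.7303).
q_1·c_2 = (-0.3651)·1 + (-0.5477)·3 + (-0.1826)·1 + (-0.7303)·(-1) = -1.4606.
u_2 = c_2 + 1.4606·q_1 = (0.4667, 2.2000, 0.7333, -2.0667).
‖u_2‖ = 3.1411, so q_2 = (0.1486, 0.7004, 0.2335, -0.6579).
q_1·c_3 = (-0.3651)·4 + (-0.5477)·(-1) + (-0.1826)·3 + (-0.7303)·(-3) = 0.7303; q_2·c_3 = 0.1486·4 + 0.7004·(-1) + 0.2335·3 + (-0.6579)·(-3) = 2.5681.
u_3 = c_3 − 0.7303·q_1 − 2.5681·q_2 = (3.8851, -2.3986, 2.5338, -0.7770).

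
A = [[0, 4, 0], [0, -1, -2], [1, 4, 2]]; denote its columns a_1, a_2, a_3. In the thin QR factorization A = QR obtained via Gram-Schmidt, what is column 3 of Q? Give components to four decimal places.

e_3 = (-0.2425, -0.9701, 0.0000)

a_1 = (0, 0, 1); ‖a_1‖ = 1.0000, so e_1 = (0.0000, 0.0000, 1.0000).
e_1·a_2 = 0.0000·4 + 0.0000·(-1) + 1.0000·4 = 4.0000.
u_2 = a_2 − 4.0000·e_1 = (4.0000, -1.0000, 0.0000).
‖u_2‖ = 4.1231, so e_2 = (0.9701, -0.2425, 0.0000).
e_1·a_3 = 0.0000·0 + 0.0000·(-2) + 1.0000·2 = 2.0000; e_2·a_3 = 0.9701·0 + (-0.2425)·(-2) + 0.0000·2 = 0.4851.
u_3 = a_3 − 2.0000·e_1 − 0.4851·e_2 = (-0.4706, -1.8824, 0.0000).
‖u_3‖ = 1.9403, so e_3 = (-0.2425, -0.9701, 0.0000).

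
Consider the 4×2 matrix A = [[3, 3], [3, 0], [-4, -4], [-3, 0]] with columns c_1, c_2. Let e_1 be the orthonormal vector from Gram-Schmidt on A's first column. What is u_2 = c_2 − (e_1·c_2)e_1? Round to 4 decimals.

u_2 = (1.2558, -1.7442, -1.6744, 1.7442)

c_1 = (3, 3, -4, -3); ‖c_1‖ = 6.5574, so e_1 = (0.4575, 0.4575, -0.6100, -0.4575).
e_1·c_2 = 0.4575·3 + 0.4575·0 + (-0.6100)·(-4) + (-0.4575)·0 = 3.8125.
u_2 = c_2 − 3.8125·e_1 = (1.2558, -1.7442, -1.6744, 1.7442).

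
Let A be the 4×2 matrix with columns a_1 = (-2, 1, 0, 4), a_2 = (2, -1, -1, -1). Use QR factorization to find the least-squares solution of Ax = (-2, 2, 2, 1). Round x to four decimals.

q_1 = a_1/‖a_1‖ = (-2, 1, 0, 4)/4.5826 = (-0.4364, 0.2182, 0.0000, 0.8729).
r_{12} = q_1·a_2 = -1.9640.
u_2 = a_2 + 1.9640·q_1 = (1.1429, -0.5714, -1.0000, 0.7143).
‖u_2‖ = 1.7728, so q_2 = (0.6447, -0.3223, -0.5641, 0.4029).
Qᵀb = (2.1822, -2.6592).
Back-substitute: x_2 = -2.6592/1.7728 = -1.5000.
x_1 = (2.1822 + 1.9640·(-1.5000))/4.5826 = -0.1667.

x = (-0.1667, -1.5000)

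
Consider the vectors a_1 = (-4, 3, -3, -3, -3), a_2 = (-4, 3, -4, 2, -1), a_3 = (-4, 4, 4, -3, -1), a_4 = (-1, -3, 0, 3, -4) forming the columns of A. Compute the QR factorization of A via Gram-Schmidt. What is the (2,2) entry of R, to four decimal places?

r_{22} = 4.8754

a_1 = (-4, 3, -3, -3, -3); ‖a_1‖ = 7.2111, so e_1 = (-0.5547, 0.4160, -0.4160, -0.4160, -0.4160).
e_1·a_2 = (-0.5547)·(-4) + 0.4160·3 + (-0.4160)·(-4) + (-0.4160)·2 + (-0.4160)·(-1) = 4.7150.
u_2 = a_2 − 4.7150·e_1 = (-1.3846, 1.0385, -2.0385, 3.9615, 0.9615).
r_{22} = ‖u_2‖ = 4.8754.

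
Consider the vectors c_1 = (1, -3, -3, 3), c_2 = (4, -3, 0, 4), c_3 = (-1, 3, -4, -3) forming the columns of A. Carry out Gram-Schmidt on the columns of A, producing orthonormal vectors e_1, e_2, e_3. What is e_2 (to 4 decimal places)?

e_1 = c_1/‖c_1‖ = (1, -3, -3, 3)/5.2915 = (0.1890, -0.5669, -0.5669, 0.5669).
r_{12} = e_1·c_2 = 4.7246.
u_2 = c_2 − 4.7246·e_1 = (3.1071, -0.3214, 2.6786, 1.3214).
‖u_2‖ = 4.3219, so e_2 = (0.7189, -0.0744, 0.6198, 0.3058).

e_2 = (0.7189, -0.0744, 0.6198, 0.3058)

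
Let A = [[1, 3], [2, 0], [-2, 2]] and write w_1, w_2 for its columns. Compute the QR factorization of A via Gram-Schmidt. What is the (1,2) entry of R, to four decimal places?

r_{12} = -0.3333

w_1 = (1, 2, -2); ‖w_1‖ = 3.0000, so e_1 = (0.3333, 0.6667, -0.6667).
r_{12} = e_1·w_2 = -0.3333.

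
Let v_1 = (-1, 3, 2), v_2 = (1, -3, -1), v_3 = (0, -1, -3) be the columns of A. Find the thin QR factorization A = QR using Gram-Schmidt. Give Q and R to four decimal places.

Q = [[-0.2673, 0.1690, -0.9487], [0.8018, -0.5071, -0.3162], [0.5345, 0.8452, 0.0000]], R = [[3.7417, -3.2071, -2.4054], [0.0000, 0.8452, -2.0284], [0.0000, 0.0000, 0.3162]]

v_1 = (-1, 3, 2); ‖v_1‖ = 3.7417, so q_1 = (-0.2673, 0.8018, 0.5345).
q_1·v_2 = (-0.2673)·1 + 0.8018·(-3) + 0.5345·(-1) = -3.2071.
u_2 = v_2 + 3.2071·q_1 = (0.1429, -0.4286, 0.7143).
‖u_2‖ = 0.8452, so q_2 = (0.1690, -0.5071, 0.8452).
q_1·v_3 = (-0.2673)·0 + 0.8018·(-1) + 0.5345·(-3) = -2.4054; q_2·v_3 = 0.1690·0 + (-0.5071)·(-1) + 0.8452·(-3) = -2.0284.
u_3 = v_3 + 2.4054·q_1 + 2.0284·q_2 = (-0.3000, -0.1000, 0.0000).
‖u_3‖ = 0.3162, so q_3 = (-0.9487, -0.3162, 0.0000).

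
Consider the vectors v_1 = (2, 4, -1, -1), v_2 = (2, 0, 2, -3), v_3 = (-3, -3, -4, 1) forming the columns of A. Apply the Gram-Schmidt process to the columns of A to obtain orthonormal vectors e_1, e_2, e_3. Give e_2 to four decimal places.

v_1 = (2, 4, -1, -1); ‖v_1‖ = 4.6904, so e_1 = (0.4264, 0.8528, -0.2132, -0.2132).
e_1·v_2 = 0.4264·2 + 0.8528·0 + (-0.2132)·2 + (-0.2132)·(-3) = 1.0660.
u_2 = v_2 − 1.0660·e_1 = (1.5455, -0.9091, 2.2273, -2.7727).
‖u_2‖ = 3.9829, so e_2 = (0.3880, -0.2282, 0.5592, -0.6962).

e_2 = (0.3880, -0.2282, 0.5592, -0.6962)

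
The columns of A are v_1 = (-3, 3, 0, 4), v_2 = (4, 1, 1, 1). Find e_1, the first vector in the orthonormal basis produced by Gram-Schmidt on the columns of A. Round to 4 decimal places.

e_1 = v_1/‖v_1‖ = (-3, 3, 0, 4)/5.8310 = (-0.5145, 0.5145, 0.0000, 0.6860).

e_1 = (-0.5145, 0.5145, 0.0000, 0.6860)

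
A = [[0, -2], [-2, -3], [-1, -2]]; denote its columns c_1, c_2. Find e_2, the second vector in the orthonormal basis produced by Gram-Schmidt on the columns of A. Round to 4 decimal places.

e_2 = (-0.9759, 0.0976, -0.1952)

c_1 = (0, -2, -1); ‖c_1‖ = 2.2361, so e_1 = (0.0000, -0.8944, -0.4472).
e_1·c_2 = 0.0000·(-2) + (-0.8944)·(-3) + (-0.4472)·(-2) = 3.5777.
u_2 = c_2 − 3.5777·e_1 = (-2.0000, 0.2000, -0.4000).
‖u_2‖ = 2.0494, so e_2 = (-0.9759, 0.0976, -0.1952).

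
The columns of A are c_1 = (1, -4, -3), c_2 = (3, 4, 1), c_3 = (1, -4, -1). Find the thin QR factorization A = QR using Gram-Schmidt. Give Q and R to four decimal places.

Q = [[0.1961, 0.8995, 0.3904], [-0.7845, 0.3828, -0.4880], [-0.5883, -0.2105, 0.7807]], R = [[5.0990, -3.1379, 3.9223], [0.0000, 4.0192, -0.4211], [0.0000, 0.0000, 1.5614]]

c_1 = (1, -4, -3); ‖c_1‖ = 5.0990, so q_1 = (0.1961, -0.7845, -0.5883).
q_1·c_2 = 0.1961·3 + (-0.7845)·4 + (-0.5883)·1 = -3.1379.
u_2 = c_2 + 3.1379·q_1 = (3.6154, 1.5385, -0.8462).
‖u_2‖ = 4.0192, so q_2 = (0.8995, 0.3828, -0.2105).
q_1·c_3 = 0.1961·1 + (-0.7845)·(-4) + (-0.5883)·(-1) = 3.9223; q_2·c_3 = 0.8995·1 + 0.3828·(-4) + (-0.2105)·(-1) = -0.4211.
u_3 = c_3 − 3.9223·q_1 + 0.4211·q_2 = (0.6095, -0.7619, 1.2190).
‖u_3‖ = 1.5614, so q_3 = (0.3904, -0.4880, 0.7807).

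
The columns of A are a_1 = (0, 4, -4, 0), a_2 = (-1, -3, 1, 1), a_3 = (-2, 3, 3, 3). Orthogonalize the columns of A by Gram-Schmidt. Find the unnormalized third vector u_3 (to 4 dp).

q_1 = a_1/‖a_1‖ = (0, 4, -4, 0)/5.6569 = (0.0000, 0.7071, -0.7071, 0.0000).
r_{12} = q_1·a_2 = -2.8284.
u_2 = a_2 + 2.8284·q_1 = (-1.0000, -1.0000, -1.0000, 1.0000).
‖u_2‖ = 2.0000, so q_2 = (-0.5000, -0.5000, -0.5000, 0.5000).
r_{13} = q_1·a_3 = 0.0000; r_{23} = q_2·a_3 = -0.5000.
u_3 = a_3 + 0.0000·q_1 + 0.5000·q_2 = (-2.2500, 2.7500, 2.7500, 3.2500).

u_3 = (-2.2500, 2.7500, 2.7500, 3.2500)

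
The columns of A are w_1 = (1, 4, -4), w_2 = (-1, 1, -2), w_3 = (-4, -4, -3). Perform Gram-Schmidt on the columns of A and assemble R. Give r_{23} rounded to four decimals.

e_1 = w_1/‖w_1‖ = (1, 4, -4)/5.7446 = (0.1741, 0.6963, -0.6963).
r_{12} = e_1·w_2 = 1.9149.
u_2 = w_2 − 1.9149·e_1 = (-1.3333, -0.3333, -0.6667).
‖u_2‖ = 1.5275, so e_2 = (-0.8729, -0.2182, -0.4364).
r_{23} = e_2·w_3 = 5.6737.

r_{23} = 5.6737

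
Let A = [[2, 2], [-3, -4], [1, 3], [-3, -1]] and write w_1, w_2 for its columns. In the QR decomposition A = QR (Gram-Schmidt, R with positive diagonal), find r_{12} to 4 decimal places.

r_{12} = 4.5873

w_1 = (2, -3, 1, -3); ‖w_1‖ = 4.7958, so e_1 = (0.4170, -0.6255, 0.2085, -0.6255).
r_{12} = e_1·w_2 = 4.5873.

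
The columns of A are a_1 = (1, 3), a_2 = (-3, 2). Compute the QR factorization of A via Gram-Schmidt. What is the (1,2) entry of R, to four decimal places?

r_{12} = 0.9487

q_1 = a_1/‖a_1‖ = (1, 3)/3.1623 = (0.3162, 0.9487).
r_{12} = q_1·a_2 = 0.9487.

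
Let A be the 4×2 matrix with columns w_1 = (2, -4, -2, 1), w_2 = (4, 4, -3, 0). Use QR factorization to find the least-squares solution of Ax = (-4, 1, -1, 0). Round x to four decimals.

w_1 = (2, -4, -2, 1); ‖w_1‖ = 5.0000, so e_1 = (0.4000, -0.8000, -0.4000, 0.2000).
e_1·w_2 = 0.4000·4 + (-0.8000)·4 + (-0.4000)·(-3) + 0.2000·0 = -0.4000.
u_2 = w_2 + 0.4000·e_1 = (4.1600, 3.6800, -3.1600, 0.0800).
‖u_2‖ = 6.3906, so e_2 = (0.6510, 0.5758, -0.4945, 0.0125).
Qᵀb = (-2.0000, -1.5335).
Back-substitute: x_2 = -1.5335/6.3906 = -0.2400.
x_1 = (-2.0000 + 0.4000·(-0.2400))/5.0000 = -0.4192.

x = (-0.4192, -0.2400)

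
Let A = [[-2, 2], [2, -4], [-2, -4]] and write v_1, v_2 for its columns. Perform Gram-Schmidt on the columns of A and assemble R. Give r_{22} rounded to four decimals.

r_{22} = 5.8878

v_1 = (-2, 2, -2); ‖v_1‖ = 3.4641, so q_1 = (-0.5774, 0.5774, -0.5774).
q_1·v_2 = (-0.5774)·2 + 0.5774·(-4) + (-0.5774)·(-4) = -1.1547.
u_2 = v_2 + 1.1547·q_1 = (1.3333, -3.3333, -4.6667).
r_{22} = ‖u_2‖ = 5.8878.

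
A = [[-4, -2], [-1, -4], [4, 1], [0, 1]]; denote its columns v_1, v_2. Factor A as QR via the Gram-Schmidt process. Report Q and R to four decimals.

Q = [[-0.6963, -0.0161], [-0.1741, -0.9314], [0.6963, -0.2489], [0.0000, 0.2650]], R = [[5.7446, 2.7852], [0.0000, 3.7739]]

q_1 = v_1/‖v_1‖ = (-4, -1, 4, 0)/5.7446 = (-0.6963, -0.1741, 0.6963, 0.0000).
r_{12} = q_1·v_2 = 2.7852.
u_2 = v_2 − 2.7852·q_1 = (-0.0606, -3.5152, -0.9394, 1.0000).
‖u_2‖ = 3.7739, so q_2 = (-0.0161, -0.9314, -0.2489, 0.2650).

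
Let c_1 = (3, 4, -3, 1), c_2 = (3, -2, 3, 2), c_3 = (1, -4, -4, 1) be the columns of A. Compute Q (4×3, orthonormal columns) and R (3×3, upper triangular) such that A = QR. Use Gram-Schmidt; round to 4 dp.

Q = [[0.5071, 0.7033, 0.1475], [0.6761, -0.2630, -0.6774], [-0.5071, 0.4974, -0.7035], [0.1690, 0.4345, 0.1567]], R = [[5.9161, -1.0142, 0.0000], [0.0000, 4.9971, 0.2001], [0.0000, 0.0000, 5.8275]]

c_1 = (3, 4, -3, 1); ‖c_1‖ = 5.9161, so e_1 = (0.5071, 0.6761, -0.5071, 0.1690).
e_1·c_2 = 0.5071·3 + 0.6761·(-2) + (-0.5071)·3 + 0.1690·2 = -1.0142.
u_2 = c_2 + 1.0142·e_1 = (3.5143, -1.3143, 2.4857, 2.1714).
‖u_2‖ = 4.9971, so e_2 = (0.7033, -0.2630, 0.4974, 0.4345).
e_1·c_3 = 0.5071·1 + 0.6761·(-4) + (-0.5071)·(-4) + 0.1690·1 = 0.0000; e_2·c_3 = 0.7033·1 + (-0.2630)·(-4) + 0.4974·(-4) + 0.4345·1 = 0.2001.
u_3 = c_3 − 0.0000·e_1 − 0.2001·e_2 = (0.8593, -3.9474, -4.0995, 0.9130).
‖u_3‖ = 5.8275, so e_3 = (0.1475, -0.6774, -0.7035, 0.1567).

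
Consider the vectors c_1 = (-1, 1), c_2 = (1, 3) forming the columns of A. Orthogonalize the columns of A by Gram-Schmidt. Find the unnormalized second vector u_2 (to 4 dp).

e_1 = c_1/‖c_1‖ = (-1, 1)/1.4142 = (-0.7071, 0.7071).
r_{12} = e_1·c_2 = 1.4142.
u_2 = c_2 − 1.4142·e_1 = (2.0000, 2.0000).

u_2 = (2.0000, 2.0000)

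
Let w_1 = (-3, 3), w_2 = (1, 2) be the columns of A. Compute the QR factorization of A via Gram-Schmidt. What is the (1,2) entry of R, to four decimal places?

r_{12} = 0.7071

w_1 = (-3, 3); ‖w_1‖ = 4.2426, so e_1 = (-0.7071, 0.7071).
r_{12} = e_1·w_2 = 0.7071.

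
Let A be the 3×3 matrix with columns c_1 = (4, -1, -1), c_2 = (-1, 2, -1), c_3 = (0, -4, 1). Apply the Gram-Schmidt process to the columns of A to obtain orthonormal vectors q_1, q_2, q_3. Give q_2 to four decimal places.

c_1 = (4, -1, -1); ‖c_1‖ = 4.2426, so q_1 = (0.9428, -0.2357, -0.2357).
q_1·c_2 = 0.9428·(-1) + (-0.2357)·2 + (-0.2357)·(-1) = -1.1785.
u_2 = c_2 + 1.1785·q_1 = (0.1111, 1.7222, -1.2778).
‖u_2‖ = 2.1473, so q_2 = (0.0517, 0.8020, -0.5950).

q_2 = (0.0517, 0.8020, -0.5950)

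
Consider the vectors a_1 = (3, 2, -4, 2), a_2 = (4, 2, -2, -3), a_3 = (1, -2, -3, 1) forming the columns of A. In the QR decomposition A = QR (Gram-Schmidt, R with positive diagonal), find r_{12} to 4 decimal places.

r_{12} = 3.1334

a_1 = (3, 2, -4, 2); ‖a_1‖ = 5.7446, so e_1 = (0.5222, 0.3482, -0.6963, 0.3482).
r_{12} = e_1·a_2 = 3.1334.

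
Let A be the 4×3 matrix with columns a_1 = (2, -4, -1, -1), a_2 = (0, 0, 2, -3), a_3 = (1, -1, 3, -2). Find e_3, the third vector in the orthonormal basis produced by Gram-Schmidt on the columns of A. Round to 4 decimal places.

e_1 = a_1/‖a_1‖ = (2, -4, -1, -1)/4.6904 = (0.4264, -0.8528, -0.2132, -0.2132).
r_{12} = e_1·a_2 = 0.2132.
u_2 = a_2 − 0.2132·e_1 = (-0.0909, 0.1818, 2.0455, -2.9545).
‖u_2‖ = 3.5992, so e_2 = (-0.0253, 0.0505, 0.5683, -0.8209).
r_{13} = e_1·a_3 = 1.0660; r_{23} = e_2·a_3 = 3.2709.
u_3 = a_3 − 1.0660·e_1 − 3.2709·e_2 = (0.6281, -0.2561, 1.3684, 0.9123).
‖u_3‖ = 1.7790, so e_3 = (0.3530, -0.1440, 0.7692, 0.5128).

e_3 = (0.3530, -0.1440, 0.7692, 0.5128)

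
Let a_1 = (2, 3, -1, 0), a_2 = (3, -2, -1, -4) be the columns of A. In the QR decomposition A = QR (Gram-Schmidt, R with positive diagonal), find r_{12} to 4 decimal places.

e_1 = a_1/‖a_1‖ = (2, 3, -1, 0)/3.7417 = (0.5345, 0.8018, -0.2673, 0.0000).
r_{12} = e_1·a_2 = 0.2673.

r_{12} = 0.2673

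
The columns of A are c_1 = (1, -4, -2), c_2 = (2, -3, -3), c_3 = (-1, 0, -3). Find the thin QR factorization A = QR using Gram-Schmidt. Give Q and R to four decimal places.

c_1 = (1, -4, -2); ‖c_1‖ = 4.5826, so q_1 = (0.2182, -0.8729, -0.4364).
q_1·c_2 = 0.2182·2 + (-0.8729)·(-3) + (-0.4364)·(-3) = 4.3644.
u_2 = c_2 − 4.3644·q_1 = (1.0476, 0.8095, -1.0952).
‖u_2‖ = 1.7182, so q_2 = (0.6097, 0.4711, -0.6374).
q_1·c_3 = 0.2182·(-1) + (-0.8729)·0 + (-0.4364)·(-3) = 1.0911; q_2·c_3 = 0.6097·(-1) + 0.4711·0 + (-0.6374)·(-3) = 1.3025.
u_3 = c_3 − 1.0911·q_1 − 1.3025·q_2 = (-2.0323, 0.3387, -1.6935).
‖u_3‖ = 2.6670, so q_3 = (-0.7620, 0.1270, -0.6350).

Q = [[0.2182, 0.6097, -0.7620], [-0.8729, 0.4711, 0.1270], [-0.4364, -0.6374, -0.6350]], R = [[4.5826, 4.3644, 1.0911], [0.0000, 1.7182, 1.3025], [0.0000, 0.0000, 2.6670]]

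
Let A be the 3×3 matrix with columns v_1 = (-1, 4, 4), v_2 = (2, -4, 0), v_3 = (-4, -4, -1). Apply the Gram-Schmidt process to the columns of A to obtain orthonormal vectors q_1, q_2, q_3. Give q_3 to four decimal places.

q_1 = v_1/‖v_1‖ = (-1, 4, 4)/5.7446 = (-0.1741, 0.6963, 0.6963).
r_{12} = q_1·v_2 = -3.1334.
u_2 = v_2 + 3.1334·q_1 = (1.4545, -1.8182, 2.1818).
‖u_2‖ = 3.1909, so q_2 = (0.4558, -0.5698, 0.6838).
r_{13} = q_1·v_3 = -2.7852; r_{23} = q_2·v_3 = -0.2279.
u_3 = v_3 + 2.7852·q_1 + 0.2279·q_2 = (-4.3810, -2.1905, 1.0952).
‖u_3‖ = 5.0190, so q_3 = (-0.8729, -0.4364, 0.2182).

q_3 = (-0.8729, -0.4364, 0.2182)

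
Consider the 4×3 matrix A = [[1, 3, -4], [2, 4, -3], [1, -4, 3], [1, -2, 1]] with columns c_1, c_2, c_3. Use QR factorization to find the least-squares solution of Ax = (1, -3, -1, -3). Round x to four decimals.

x = (-1.7179, -0.7179, -1.1026)

c_1 = (1, 2, 1, 1); ‖c_1‖ = 2.6458, so e_1 = (0.3780, 0.7559, 0.3780, 0.3780).
e_1·c_2 = 0.3780·3 + 0.7559·4 + 0.3780·(-4) + 0.3780·(-2) = 1.8898.
u_2 = c_2 − 1.8898·e_1 = (2.2857, 2.5714, -4.7143, -2.7143).
‖u_2‖ = 6.4365, so e_2 = (0.3551, 0.3995, -0.7324, -0.4217).
e_1·c_3 = 0.3780·(-4) + 0.7559·(-3) + 0.3780·3 + 0.3780·1 = -2.2678; e_2·c_3 = 0.3551·(-4) + 0.3995·(-3) + (-0.7324)·3 + (-0.4217)·1 = -5.2380.
u_3 = c_3 + 2.2678·e_1 + 5.2380·e_2 = (-1.2828, 0.8069, 0.0207, -0.3517).
‖u_3‖ = 1.5559, so e_3 = (-0.8245, 0.5186, 0.0133, -0.2261).
Qᵀb = (-3.4017, 1.1541, -1.7154).
Back-substitute: x_3 = -1.7154/1.5559 = -1.1026.
x_2 = (1.1541 + 5.2380·(-1.1026))/6.4365 = -0.7179.
x_1 = (-3.4017 − 1.8898·(-0.7179) + 2.2678·(-1.1026))/2.6458 = -1.7179.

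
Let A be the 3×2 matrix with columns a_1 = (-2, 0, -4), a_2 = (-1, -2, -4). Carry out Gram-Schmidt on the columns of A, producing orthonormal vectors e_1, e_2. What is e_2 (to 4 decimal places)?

e_2 = (0.3651, -0.9129, -0.1826)

a_1 = (-2, 0, -4); ‖a_1‖ = 4.4721, so e_1 = (-0.4472, 0.0000, -0.8944).
e_1·a_2 = (-0.4472)·(-1) + 0.0000·(-2) + (-0.8944)·(-4) = 4.0249.
u_2 = a_2 − 4.0249·e_1 = (0.8000, -2.0000, -0.4000).
‖u_2‖ = 2.1909, so e_2 = (0.3651, -0.9129, -0.1826).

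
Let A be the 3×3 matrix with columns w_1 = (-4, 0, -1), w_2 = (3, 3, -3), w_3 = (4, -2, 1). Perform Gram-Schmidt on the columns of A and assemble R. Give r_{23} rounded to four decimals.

r_{23} = -1.2724

e_1 = w_1/‖w_1‖ = (-4, 0, -1)/4.1231 = (-0.9701, 0.0000, -0.2425).
r_{12} = e_1·w_2 = -2.1828.
u_2 = w_2 + 2.1828·e_1 = (0.8824, 3.0000, -3.5294).
‖u_2‖ = 4.7154, so e_2 = (0.1871, 0.6362, -0.7485).
r_{23} = e_2·w_3 = -1.2724.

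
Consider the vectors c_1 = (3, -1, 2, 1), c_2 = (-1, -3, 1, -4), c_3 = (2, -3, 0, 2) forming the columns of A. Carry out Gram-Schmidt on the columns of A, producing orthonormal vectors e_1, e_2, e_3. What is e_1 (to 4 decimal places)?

c_1 = (3, -1, 2, 1); ‖c_1‖ = 3.8730, so e_1 = (0.7746, -0.2582, 0.5164, 0.2582).

e_1 = (0.7746, -0.2582, 0.5164, 0.2582)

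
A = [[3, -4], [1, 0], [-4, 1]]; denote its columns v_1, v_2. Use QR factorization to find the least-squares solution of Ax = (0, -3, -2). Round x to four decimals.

x = (0.2849, 0.1505)

v_1 = (3, 1, -4); ‖v_1‖ = 5.0990, so q_1 = (0.5883, 0.1961, -0.7845).
q_1·v_2 = 0.5883·(-4) + 0.1961·0 + (-0.7845)·1 = -3.1379.
u_2 = v_2 + 3.1379·q_1 = (-2.1538, 0.6154, -1.4615).
‖u_2‖ = 2.6747, so q_2 = (-0.8053, 0.2301, -0.5464).
Qᵀb = (0.9806, 0.4026).
Back-substitute: x_2 = 0.4026/2.6747 = 0.1505.
x_1 = (0.9806 + 3.1379·0.1505)/5.0990 = 0.2849.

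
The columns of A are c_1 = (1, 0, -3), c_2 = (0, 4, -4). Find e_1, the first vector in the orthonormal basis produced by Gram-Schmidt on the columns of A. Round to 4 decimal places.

e_1 = c_1/‖c_1‖ = (1, 0, -3)/3.1623 = (0.3162, 0.0000, -0.9487).

e_1 = (0.3162, 0.0000, -0.9487)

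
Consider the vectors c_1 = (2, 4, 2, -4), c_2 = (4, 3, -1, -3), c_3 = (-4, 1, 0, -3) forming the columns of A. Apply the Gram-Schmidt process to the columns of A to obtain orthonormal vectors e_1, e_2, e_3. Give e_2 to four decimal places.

c_1 = (2, 4, 2, -4); ‖c_1‖ = 6.3246, so e_1 = (0.3162, 0.6325, 0.3162, -0.6325).
e_1·c_2 = 0.3162·4 + 0.6325·3 + 0.3162·(-1) + (-0.6325)·(-3) = 4.7434.
u_2 = c_2 − 4.7434·e_1 = (2.5000, 0.0000, -2.5000, 0.0000).
‖u_2‖ = 3.5355, so e_2 = (0.7071, 0.0000, -0.7071, 0.0000).

e_2 = (0.7071, 0.0000, -0.7071, 0.0000)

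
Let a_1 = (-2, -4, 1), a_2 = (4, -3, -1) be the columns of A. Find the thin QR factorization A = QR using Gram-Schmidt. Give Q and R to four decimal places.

Q = [[-0.4364, 0.8475], [-0.8729, -0.4803], [0.2182, -0.2260]], R = [[4.5826, 0.6547], [0.0000, 5.0568]]

e_1 = a_1/‖a_1‖ = (-2, -4, 1)/4.5826 = (-0.4364, -0.8729, 0.2182).
r_{12} = e_1·a_2 = 0.6547.
u_2 = a_2 − 0.6547·e_1 = (4.2857, -2.4286, -1.1429).
‖u_2‖ = 5.0568, so e_2 = (0.8475, -0.4803, -0.2260).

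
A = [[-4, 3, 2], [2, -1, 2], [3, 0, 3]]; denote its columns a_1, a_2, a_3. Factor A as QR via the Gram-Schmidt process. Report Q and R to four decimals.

e_1 = a_1/‖a_1‖ = (-4, 2, 3)/5.3852 = (-0.7428, 0.3714, 0.5571).
r_{12} = e_1·a_2 = -2.5997.
u_2 = a_2 + 2.5997·e_1 = (1.0690, -0.0345, 1.4483).
‖u_2‖ = 1.8004, so e_2 = (0.5937, -0.0192, 0.8044).
r_{13} = e_1·a_3 = 0.9285; r_{23} = e_2·a_3 = 3.5625.
u_3 = a_3 − 0.9285·e_1 − 3.5625·e_2 = (0.5745, 1.7234, -0.3830).
‖u_3‖ = 1.8566, so e_3 = (0.3094, 0.9283, -0.2063).

Q = [[-0.7428, 0.5937, 0.3094], [0.3714, -0.0192, 0.9283], [0.5571, 0.8044, -0.2063]], R = [[5.3852, -2.5997, 0.9285], [0.0000, 1.8004, 3.5625], [0.0000, 0.0000, 1.8566]]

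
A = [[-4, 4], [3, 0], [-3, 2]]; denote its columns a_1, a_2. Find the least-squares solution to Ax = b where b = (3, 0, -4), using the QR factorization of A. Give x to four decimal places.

a_1 = (-4, 3, -3); ‖a_1‖ = 5.8310, so e_1 = (-0.6860, 0.5145, -0.5145).
e_1·a_2 = (-0.6860)·4 + 0.5145·0 + (-0.5145)·2 = -3.7730.
u_2 = a_2 + 3.7730·e_1 = (1.4118, 1.9412, 0.0588).
‖u_2‖ = 2.4010, so e_2 = (0.5880, 0.8085, 0.0245).
Qᵀb = (0.0000, 1.6660).
Back-substitute: x_2 = 1.6660/2.4010 = 0.6939.
x_1 = (0.0000 + 3.7730·0.6939)/5.8310 = 0.4490.

x = (0.4490, 0.6939)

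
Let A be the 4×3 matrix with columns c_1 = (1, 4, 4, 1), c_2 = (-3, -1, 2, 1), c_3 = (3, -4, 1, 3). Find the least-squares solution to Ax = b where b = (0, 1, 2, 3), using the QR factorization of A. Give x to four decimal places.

e_1 = c_1/‖c_1‖ = (1, 4, 4, 1)/5.8310 = (0.1715, 0.6860, 0.6860, 0.1715).
r_{12} = e_1·c_2 = 0.3430.
u_2 = c_2 − 0.3430·e_1 = (-3.0588, -1.2353, 1.7647, 0.9412).
‖u_2‖ = 3.8578, so e_2 = (-0.7929, -0.3202, 0.4574, 0.2440).
r_{13} = e_1·c_3 = -1.0290; r_{23} = e_2·c_3 = 0.0915.
u_3 = c_3 + 1.0290·e_1 − 0.0915·e_2 = (3.2490, -3.2648, 1.6640, 3.1542).
‖u_3‖ = 5.8252, so e_3 = (0.5578, -0.5605, 0.2857, 0.5415).
Qᵀb = (2.5725, 1.3266, 1.6353).
Back-substitute: x_3 = 1.6353/5.8252 = 0.2807.
x_2 = (1.3266 − 0.0915·0.2807)/3.8578 = 0.3372.
x_1 = (2.5725 − 0.3430·0.3372 + 1.0290·0.2807)/5.8310 = 0.4709.

x = (0.4709, 0.3372, 0.2807)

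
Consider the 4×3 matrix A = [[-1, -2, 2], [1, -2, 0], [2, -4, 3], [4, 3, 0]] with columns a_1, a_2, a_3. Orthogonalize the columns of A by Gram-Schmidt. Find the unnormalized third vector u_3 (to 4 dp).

u_3 = (1.2394, -1.3127, 0.3746, 0.4507)

q_1 = a_1/‖a_1‖ = (-1, 1, 2, 4)/4.6904 = (-0.2132, 0.2132, 0.4264, 0.8528).
r_{12} = q_1·a_2 = 0.8528.
u_2 = a_2 − 0.8528·q_1 = (-1.8182, -2.1818, -4.3636, 2.2727).
‖u_2‖ = 5.6809, so q_2 = (-0.3201, -0.3841, -0.7681, 0.4001).
r_{13} = q_1·a_3 = 0.8528; r_{23} = q_2·a_3 = -2.9445.
u_3 = a_3 − 0.8528·q_1 + 2.9445·q_2 = (1.2394, -1.3127, 0.3746, 0.4507).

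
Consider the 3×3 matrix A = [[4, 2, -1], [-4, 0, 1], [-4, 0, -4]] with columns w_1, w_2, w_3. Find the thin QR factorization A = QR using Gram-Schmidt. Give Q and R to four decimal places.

Q = [[0.5774, 0.8165, 0.0000], [-0.5774, 0.4082, 0.7071], [-0.5774, 0.4082, -0.7071]], R = [[6.9282, 1.1547, 1.1547], [0.0000, 1.6330, -2.0412], [0.0000, 0.0000, 3.5355]]

w_1 = (4, -4, -4); ‖w_1‖ = 6.9282, so q_1 = (0.5774, -0.5774, -0.5774).
q_1·w_2 = 0.5774·2 + (-0.5774)·0 + (-0.5774)·0 = 1.1547.
u_2 = w_2 − 1.1547·q_1 = (1.3333, 0.6667, 0.6667).
‖u_2‖ = 1.6330, so q_2 = (0.8165, 0.4082, 0.4082).
q_1·w_3 = 0.5774·(-1) + (-0.5774)·1 + (-0.5774)·(-4) = 1.1547; q_2·w_3 = 0.8165·(-1) + 0.4082·1 + 0.4082·(-4) = -2.0412.
u_3 = w_3 − 1.1547·q_1 + 2.0412·q_2 = (0.0000, 2.5000, -2.5000).
‖u_3‖ = 3.5355, so q_3 = (0.0000, 0.7071, -0.7071).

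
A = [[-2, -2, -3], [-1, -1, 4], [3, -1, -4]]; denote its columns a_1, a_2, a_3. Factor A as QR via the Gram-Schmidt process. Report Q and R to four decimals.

a_1 = (-2, -1, 3); ‖a_1‖ = 3.7417, so e_1 = (-0.5345, -0.2673, 0.8018).
e_1·a_2 = (-0.5345)·(-2) + (-0.2673)·(-1) + 0.8018·(-1) = 0.5345.
u_2 = a_2 − 0.5345·e_1 = (-1.7143, -0.8571, -1.4286).
‖u_2‖ = 2.3905, so e_2 = (-0.7171, -0.3586, -0.5976).
e_1·a_3 = (-0.5345)·(-3) + (-0.2673)·4 + 0.8018·(-4) = -2.6726; e_2·a_3 = (-0.7171)·(-3) + (-0.3586)·4 + (-0.5976)·(-4) = 3.1076.
u_3 = a_3 + 2.6726·e_1 − 3.1076·e_2 = (-2.2000, 4.4000, 0.0000).
‖u_3‖ = 4.9193, so e_3 = (-0.4472, 0.8944, 0.0000).

Q = [[-0.5345, -0.7171, -0.4472], [-0.2673, -0.3586, 0.8944], [0.8018, -0.5976, 0.0000]], R = [[3.7417, 0.5345, -2.6726], [0.0000, 2.3905, 3.1076], [0.0000, 0.0000, 4.9193]]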